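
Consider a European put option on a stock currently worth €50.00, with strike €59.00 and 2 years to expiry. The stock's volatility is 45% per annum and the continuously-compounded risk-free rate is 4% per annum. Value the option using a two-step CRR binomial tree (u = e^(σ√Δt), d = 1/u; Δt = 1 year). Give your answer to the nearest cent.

€15.55

CRR parameters: u = e^(σ√Δt) = e^(0.45·√1) = 1.5683, d = 1/u = 0.6376
Per-period rate: rΔt = 0.04·1 = 0.04, so R = e^0.04 = 1.0408
Risk-neutral probability p = (e^0.04 − 0.6376)/(1.5683 − 0.6376) = 0.4032/0.9307 = 0.4332
Terminal stock prices: S_uu = 123, S_ud = 50, S_dd = 20.33
Terminal payoffs (K − S): max(-63.98, 0) = 0, max(9, 0) = 9, max(38.67, 0) = 38.67
Node u (S = 78.42): V_u = e^(−0.04)·[0.4332·0.0000 + 0.5668·9.0000] = 4.9011
Node d (S = 31.88): V_d = e^(−0.04)·[0.4332·9.0000 + 0.5668·38.6715] = 24.8052
Node 0 (S = 50): V_0 = e^(−0.04)·[0.4332·4.9011 + 0.5668·24.8052] = 15.5480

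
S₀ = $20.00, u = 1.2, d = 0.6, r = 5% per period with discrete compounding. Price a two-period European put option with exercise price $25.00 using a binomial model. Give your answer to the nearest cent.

Risk-neutral probability p = (1 + 0.05 − 0.6)/(1.2 − 0.6) = 0.4500/0.6000 = 0.7500
Terminal stock prices: S_uu = 28.8, S_ud = 14.4, S_dd = 7.2
Terminal payoffs (K − S): max(-3.8, 0) = 0, max(10.6, 0) = 10.6, max(17.8, 0) = 17.8
Node u (S = 24): V_u = 1/1.05·[0.7500·0.0000 + 0.2500·10.6000] = 2.5238
Node d (S = 12): V_d = 1/1.05·[0.7500·10.6000 + 0.2500·17.8000] = 11.8095
Node 0 (S = 20): V_0 = 1/1.05·[0.7500·2.5238 + 0.2500·11.8095] = 4.6145

$4.61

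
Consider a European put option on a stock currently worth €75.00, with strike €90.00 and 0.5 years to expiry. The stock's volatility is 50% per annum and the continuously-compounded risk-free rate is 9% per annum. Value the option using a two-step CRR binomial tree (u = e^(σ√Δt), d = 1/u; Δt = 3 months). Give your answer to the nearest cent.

CRR parameters: u = e^(σ√Δt) = e^(0.5·√0.25) = 1.2840, d = 1/u = 0.7788
Per-period rate: rΔt = 0.09·0.25 = 0.0225, so R = e^0.0225 = 1.0228
Risk-neutral probability p = (e^0.0225 − 0.7788)/(1.2840 − 0.7788) = 0.2440/0.5052 = 0.4829
Terminal stock prices: S_uu = 123.7, S_ud = 75, S_dd = 45.49
Terminal payoffs (K − S): max(-33.65, 0) = 0, max(15, 0) = 15, max(44.51, 0) = 44.51
Node u (S = 96.3): V_u = e^(−0.0225)·[0.4829·0.0000 + 0.5171·15.0000] = 7.5845
Node d (S = 58.41): V_d = e^(−0.0225)·[0.4829·15.0000 + 0.5171·44.5102] = 29.5876
Node 0 (S = 75): V_0 = e^(−0.0225)·[0.4829·7.5845 + 0.5171·29.5876] = 18.5412

€18.54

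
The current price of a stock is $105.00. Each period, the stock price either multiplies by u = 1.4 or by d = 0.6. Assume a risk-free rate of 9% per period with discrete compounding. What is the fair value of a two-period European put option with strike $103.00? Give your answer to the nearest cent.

Risk-neutral probability p = (1 + 0.09 − 0.6)/(1.4 − 0.6) = 0.4900/0.8000 = 0.6125
Terminal stock prices: S_uu = 205.8, S_ud = 88.2, S_dd = 37.8
Terminal payoffs (K − S): max(-102.8, 0) = 0, max(14.8, 0) = 14.8, max(65.2, 0) = 65.2
Node u (S = 147): V_u = 1/1.09·[0.6125·0.0000 + 0.3875·14.8000] = 5.2615
Node d (S = 63): V_d = 1/1.09·[0.6125·14.8000 + 0.3875·65.2000] = 31.4954
Node 0 (S = 105): V_0 = 1/1.09·[0.6125·5.2615 + 0.3875·31.4954] = 14.1533

$14.15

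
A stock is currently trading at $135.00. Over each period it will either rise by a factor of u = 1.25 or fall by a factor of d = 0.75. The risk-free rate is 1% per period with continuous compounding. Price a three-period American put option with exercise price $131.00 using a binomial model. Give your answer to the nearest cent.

Risk-neutral probability p = (e^0.01 − 0.75)/(1.25 − 0.75) = 0.2601/0.5000 = 0.5201
Terminal stock prices: S_uuu = 263.7, S_uud = 158.2, S_udd = 94.92, S_ddd = 56.95
Terminal payoffs (K − S): max(-132.7, 0) = 0, max(-27.2, 0) = 0, max(36.08, 0) = 36.08, max(74.05, 0) = 74.05
Node uu (S = 210.9): continuation = e^(−0.01)·[0.5201·0.0000 + 0.4799·0.0000] = 0.0000; exercise value = 0.0000 ≤ continuation, so V_uu = 0.0000
Node ud (S = 126.6): continuation = e^(−0.01)·[0.5201·0.0000 + 0.4799·36.0781] = 17.1416; exercise value = 4.4375 ≤ continuation, so V_ud = 17.1416
Node dd (S = 75.94): continuation = e^(−0.01)·[0.5201·36.0781 + 0.4799·74.0469] = 53.7590; exercise value = 55.0625 > continuation, so V_dd = 55.0625 (exercise)
Node u (S = 168.8): continuation = e^(−0.01)·[0.5201·0.0000 + 0.4799·17.1416] = 8.1444; exercise value = 0.0000 ≤ continuation, so V_u = 8.1444
Node d (S = 101.2): continuation = e^(−0.01)·[0.5201·17.1416 + 0.4799·55.0625] = 34.9882; exercise value = 29.7500 ≤ continuation, so V_d = 34.9882
Node 0 (S = 135): continuation = e^(−0.01)·[0.5201·8.1444 + 0.4799·34.9882] = 20.8175; exercise value = 0.0000 ≤ continuation, so V_0 = 20.8175

$20.82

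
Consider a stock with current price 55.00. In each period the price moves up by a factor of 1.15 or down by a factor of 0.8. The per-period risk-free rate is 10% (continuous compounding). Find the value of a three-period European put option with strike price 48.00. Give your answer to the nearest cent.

Risk-neutral probability p = (e^0.1 − 0.8)/(1.15 − 0.8) = 0.3052/0.3500 = 0.8719
Terminal stock prices: S_uuu = 83.65, S_uud = 58.19, S_udd = 40.48, S_ddd = 28.16
Terminal payoffs (K − S): max(-35.65, 0) = 0, max(-10.19, 0) = 0, max(7.52, 0) = 7.52, max(19.84, 0) = 19.84
Node uu (S = 72.74): V_uu = e^(−0.1)·[0.8719·0.0000 + 0.1281·0.0000] = 0.0000
Node ud (S = 50.6): V_ud = e^(−0.1)·[0.8719·0.0000 + 0.1281·7.5200] = 0.8715
Node dd (S = 35.2): V_dd = e^(−0.1)·[0.8719·7.5200 + 0.1281·19.8400] = 8.2322
Node u (S = 63.25): V_u = e^(−0.1)·[0.8719·0.0000 + 0.1281·0.8715] = 0.1010
Node d (S = 44): V_d = e^(−0.1)·[0.8719·0.8715 + 0.1281·8.2322] = 1.6416
Node 0 (S = 55): V_0 = e^(−0.1)·[0.8719·0.1010 + 0.1281·1.6416] = 0.2699

0.27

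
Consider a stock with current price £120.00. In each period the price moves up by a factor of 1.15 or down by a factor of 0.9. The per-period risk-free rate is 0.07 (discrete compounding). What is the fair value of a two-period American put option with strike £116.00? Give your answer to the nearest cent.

Risk-neutral probability p = (1 + 0.07 − 0.9)/(1.15 − 0.9) = 0.1700/0.2500 = 0.6800
Terminal stock prices: S_uu = 158.7, S_ud = 124.2, S_dd = 97.2
Terminal payoffs (K − S): max(-42.7, 0) = 0, max(-8.2, 0) = 0, max(18.8, 0) = 18.8
Node u (S = 138): continuation = 1/1.07·[0.6800·0.0000 + 0.3200·0.0000] = 0.0000; exercise value = 0.0000 ≤ continuation, so V_u = 0.0000
Node d (S = 108): continuation = 1/1.07·[0.6800·0.0000 + 0.3200·18.8000] = 5.6224; exercise value = 8.0000 > continuation, so V_d = 8.0000 (exercise)
Node 0 (S = 120): continuation = 1/1.07·[0.6800·0.0000 + 0.3200·8.0000] = 2.3925; exercise value = 0.0000 ≤ continuation, so V_0 = 2.3925

£2.39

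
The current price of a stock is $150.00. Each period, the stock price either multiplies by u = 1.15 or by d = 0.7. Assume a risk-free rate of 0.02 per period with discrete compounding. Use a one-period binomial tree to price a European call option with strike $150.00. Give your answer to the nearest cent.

Risk-neutral probability p = (1 + 0.02 − 0.7)/(1.15 − 0.7) = 0.3200/0.4500 = 0.7111
Terminal stock prices: S_u = 172.5, S_d = 105
Terminal payoffs (S − K): max(22.5, 0) = 22.5, max(-45, 0) = 0
Node 0 (S = 150): V_0 = 1/1.02·[0.7111·22.5000 + 0.2889·0.0000] = 15.6863

$15.69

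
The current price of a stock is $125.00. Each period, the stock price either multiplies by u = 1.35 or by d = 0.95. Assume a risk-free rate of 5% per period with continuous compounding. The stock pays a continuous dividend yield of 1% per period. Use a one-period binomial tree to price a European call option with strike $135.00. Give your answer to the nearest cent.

$7.29

Per-period risk-free factor R = e^0.05 = 1.0513; dividend-adjusted growth = e^(0.05−0.01) = 1.0408.
Risk-neutral probability p = (1.0408 − 0.95)/(1.35 − 0.95) = 0.0908/0.4000 = 0.2270
Terminal stock prices: S_u = 168.8, S_d = 118.8
Terminal payoffs (S − K): max(33.75, 0) = 33.75, max(-16.25, 0) = 0
Node 0 (S = 125): V_0 = e^(−0.05)·[0.2270·33.7500 + 0.7730·0.0000] = 7.2885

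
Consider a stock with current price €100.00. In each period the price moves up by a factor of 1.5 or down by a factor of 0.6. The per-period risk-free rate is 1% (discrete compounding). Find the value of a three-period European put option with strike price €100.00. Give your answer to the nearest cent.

Risk-neutral probability p = (1 + 0.01 − 0.6)/(1.5 − 0.6) = 0.4100/0.9000 = 0.4556
Terminal stock prices: S_uuu = 337.5, S_uud = 135, S_udd = 54, S_ddd = 21.6
Terminal payoffs (K − S): max(-237.5, 0) = 0, max(-35, 0) = 0, max(46, 0) = 46, max(78.4, 0) = 78.4
Node uu (S = 225): V_uu = 1/1.01·[0.4556·0.0000 + 0.5444·0.0000] = 0.0000
Node ud (S = 90): V_ud = 1/1.01·[0.4556·0.0000 + 0.5444·46.0000] = 24.7965
Node dd (S = 36): V_dd = 1/1.01·[0.4556·46.0000 + 0.5444·78.4000] = 63.0099
Node u (S = 150): V_u = 1/1.01·[0.4556·0.0000 + 0.5444·24.7965] = 13.3666
Node d (S = 60): V_d = 1/1.01·[0.4556·24.7965 + 0.5444·63.0099] = 45.1501
Node 0 (S = 100): V_0 = 1/1.01·[0.4556·13.3666 + 0.5444·45.1501] = 30.3673

€30.37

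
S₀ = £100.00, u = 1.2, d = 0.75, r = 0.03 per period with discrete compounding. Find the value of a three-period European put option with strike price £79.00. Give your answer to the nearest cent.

Risk-neutral probability p = (1 + 0.03 − 0.75)/(1.2 − 0.75) = 0.2800/0.4500 = 0.6222
Terminal stock prices: S_uuu = 172.8, S_uud = 108, S_udd = 67.5, S_ddd = 42.19
Terminal payoffs (K − S): max(-93.8, 0) = 0, max(-29, 0) = 0, max(11.5, 0) = 11.5, max(36.81, 0) = 36.81
Node uu (S = 144): V_uu = 1/1.03·[0.6222·0.0000 + 0.3778·0.0000] = 0.0000
Node ud (S = 90): V_ud = 1/1.03·[0.6222·0.0000 + 0.3778·11.5000] = 4.2179
Node dd (S = 56.25): V_dd = 1/1.03·[0.6222·11.5000 + 0.3778·36.8125] = 20.4490
Node u (S = 120): V_u = 1/1.03·[0.6222·0.0000 + 0.3778·4.2179] = 1.5470
Node d (S = 75): V_d = 1/1.03·[0.6222·4.2179 + 0.3778·20.4490] = 10.0482
Node 0 (S = 100): V_0 = 1/1.03·[0.6222·1.5470 + 0.3778·10.0482] = 4.6200

£4.62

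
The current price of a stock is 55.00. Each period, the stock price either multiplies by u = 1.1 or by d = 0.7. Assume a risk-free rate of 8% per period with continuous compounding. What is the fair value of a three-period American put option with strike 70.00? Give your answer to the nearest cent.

15.00

Risk-neutral probability p = (e^0.08 − 0.7)/(1.1 − 0.7) = 0.3833/0.4000 = 0.9582
Terminal stock prices: S_uuu = 73.21, S_uud = 46.59, S_udd = 29.64, S_ddd = 18.86
Terminal payoffs (K − S): max(-3.205, 0) = 0, max(23.41, 0) = 23.41, max(40.36, 0) = 40.36, max(51.14, 0) = 51.14
Node uu (S = 66.55): continuation = e^(−0.08)·[0.9582·0.0000 + 0.0418·23.4150] = 0.9031; exercise value = 3.4500 > continuation, so V_uu = 3.4500 (exercise)
Node ud (S = 42.35): continuation = e^(−0.08)·[0.9582·23.4150 + 0.0418·40.3550] = 22.2681; exercise value = 27.6500 > continuation, so V_ud = 27.6500 (exercise)
Node dd (S = 26.95): continuation = e^(−0.08)·[0.9582·40.3550 + 0.0418·51.1350] = 37.6681; exercise value = 43.0500 > continuation, so V_dd = 43.0500 (exercise)
Node u (S = 60.5): continuation = e^(−0.08)·[0.9582·3.4500 + 0.0418·27.6500] = 4.1181; exercise value = 9.5000 > continuation, so V_u = 9.5000 (exercise)
Node d (S = 38.5): continuation = e^(−0.08)·[0.9582·27.6500 + 0.0418·43.0500] = 26.1181; exercise value = 31.5000 > continuation, so V_d = 31.5000 (exercise)
Node 0 (S = 55): continuation = e^(−0.08)·[0.9582·9.5000 + 0.0418·31.5000] = 9.6181; exercise value = 15.0000 > continuation, so V_0 = 15.0000 (exercise)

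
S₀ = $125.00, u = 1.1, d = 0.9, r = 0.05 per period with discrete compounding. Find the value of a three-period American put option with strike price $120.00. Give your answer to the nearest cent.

$2.13

Risk-neutral probability p = (1 + 0.05 − 0.9)/(1.1 − 0.9) = 0.1500/0.2000 = 0.7500
Terminal stock prices: S_uuu = 166.4, S_uud = 136.1, S_udd = 111.4, S_ddd = 91.13
Terminal payoffs (K − S): max(-46.38, 0) = 0, max(-16.13, 0) = 0, max(8.625, 0) = 8.625, max(28.87, 0) = 28.87
Node uu (S = 151.3): continuation = 1/1.05·[0.7500·0.0000 + 0.2500·0.0000] = 0.0000; exercise value = 0.0000 ≤ continuation, so V_uu = 0.0000
Node ud (S = 123.8): continuation = 1/1.05·[0.7500·0.0000 + 0.2500·8.6250] = 2.0536; exercise value = 0.0000 ≤ continuation, so V_ud = 2.0536
Node dd (S = 101.2): continuation = 1/1.05·[0.7500·8.6250 + 0.2500·28.8750] = 13.0357; exercise value = 18.7500 > continuation, so V_dd = 18.7500 (exercise)
Node u (S = 137.5): continuation = 1/1.05·[0.7500·0.0000 + 0.2500·2.0536] = 0.4889; exercise value = 0.0000 ≤ continuation, so V_u = 0.4889
Node d (S = 112.5): continuation = 1/1.05·[0.7500·2.0536 + 0.2500·18.7500] = 5.9311; exercise value = 7.5000 > continuation, so V_d = 7.5000 (exercise)
Node 0 (S = 125): continuation = 1/1.05·[0.7500·0.4889 + 0.2500·7.5000] = 2.1350; exercise value = 0.0000 ≤ continuation, so V_0 = 2.1350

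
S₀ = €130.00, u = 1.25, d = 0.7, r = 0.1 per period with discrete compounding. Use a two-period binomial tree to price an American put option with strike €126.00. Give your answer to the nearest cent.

€10.69

Risk-neutral probability p = (1 + 0.1 − 0.7)/(1.25 − 0.7) = 0.4000/0.5500 = 0.7273
Terminal stock prices: S_uu = 203.1, S_ud = 113.7, S_dd = 63.7
Terminal payoffs (K − S): max(-77.12, 0) = 0, max(12.25, 0) = 12.25, max(62.3, 0) = 62.3
Node u (S = 162.5): continuation = 1/1.1·[0.7273·0.0000 + 0.2727·12.2500] = 3.0372; exercise value = 0.0000 ≤ continuation, so V_u = 3.0372
Node d (S = 91): continuation = 1/1.1·[0.7273·12.2500 + 0.2727·62.3000] = 23.5455; exercise value = 35.0000 > continuation, so V_d = 35.0000 (exercise)
Node 0 (S = 130): continuation = 1/1.1·[0.7273·3.0372 + 0.2727·35.0000] = 10.6857; exercise value = 0.0000 ≤ continuation, so V_0 = 10.6857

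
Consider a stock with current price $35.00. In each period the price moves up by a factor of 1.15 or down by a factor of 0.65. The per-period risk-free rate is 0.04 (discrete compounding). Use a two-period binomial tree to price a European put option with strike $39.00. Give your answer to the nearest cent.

$5.16

Risk-neutral probability p = (1 + 0.04 − 0.65)/(1.15 − 0.65) = 0.3900/0.5000 = 0.7800
Terminal stock prices: S_uu = 46.29, S_ud = 26.16, S_dd = 14.79
Terminal payoffs (K − S): max(-7.287, 0) = 0, max(12.84, 0) = 12.84, max(24.21, 0) = 24.21
Node u (S = 40.25): V_u = 1/1.04·[0.7800·0.0000 + 0.2200·12.8375] = 2.7156
Node d (S = 22.75): V_d = 1/1.04·[0.7800·12.8375 + 0.2200·24.2125] = 14.7500
Node 0 (S = 35): V_0 = 1/1.04·[0.7800·2.7156 + 0.2200·14.7500] = 5.1569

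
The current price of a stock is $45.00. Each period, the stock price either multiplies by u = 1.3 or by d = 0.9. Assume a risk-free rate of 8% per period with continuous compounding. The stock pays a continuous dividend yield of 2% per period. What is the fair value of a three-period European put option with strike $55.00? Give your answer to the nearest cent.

$6.26

Per-period risk-free factor R = e^0.08 = 1.0833; dividend-adjusted growth = e^(0.08−0.02) = 1.0618.
Risk-neutral probability p = (1.0618 − 0.9)/(1.3 − 0.9) = 0.1618/0.4000 = 0.4046
Terminal stock prices: S_uuu = 98.87, S_uud = 68.45, S_udd = 47.39, S_ddd = 32.81
Terminal payoffs (K − S): max(-43.87, 0) = 0, max(-13.45, 0) = 0, max(7.615, 0) = 7.615, max(22.19, 0) = 22.19
Node uu (S = 76.05): V_uu = e^(−0.08)·[0.4046·0.0000 + 0.5954·0.0000] = 0.0000
Node ud (S = 52.65): V_ud = e^(−0.08)·[0.4046·0.0000 + 0.5954·7.6150] = 4.1854
Node dd (S = 36.45): V_dd = e^(−0.08)·[0.4046·7.6150 + 0.5954·22.1950] = 15.0432
Node u (S = 58.5): V_u = e^(−0.08)·[0.4046·0.0000 + 0.5954·4.1854] = 2.3005
Node d (S = 40.5): V_d = e^(−0.08)·[0.4046·4.1854 + 0.5954·15.0432] = 9.8314
Node 0 (S = 45): V_0 = e^(−0.08)·[0.4046·2.3005 + 0.5954·9.8314] = 6.2628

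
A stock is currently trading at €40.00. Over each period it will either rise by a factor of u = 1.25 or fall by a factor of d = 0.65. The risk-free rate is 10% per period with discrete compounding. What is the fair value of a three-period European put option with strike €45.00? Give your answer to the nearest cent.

€4.31

Risk-neutral probability p = (1 + 0.1 − 0.65)/(1.25 − 0.65) = 0.4500/0.6000 = 0.7500
Terminal stock prices: S_uuu = 78.12, S_uud = 40.62, S_udd = 21.13, S_ddd = 10.98
Terminal payoffs (K − S): max(-33.12, 0) = 0, max(4.375, 0) = 4.375, max(23.87, 0) = 23.87, max(34.02, 0) = 34.02
Node uu (S = 62.5): V_uu = 1/1.1·[0.7500·0.0000 + 0.2500·4.3750] = 0.9943
Node ud (S = 32.5): V_ud = 1/1.1·[0.7500·4.3750 + 0.2500·23.8750] = 8.4091
Node dd (S = 16.9): V_dd = 1/1.1·[0.7500·23.8750 + 0.2500·34.0150] = 24.0091
Node u (S = 50): V_u = 1/1.1·[0.7500·0.9943 + 0.2500·8.4091] = 2.5891
Node d (S = 26): V_d = 1/1.1·[0.7500·8.4091 + 0.2500·24.0091] = 11.1901
Node 0 (S = 40): V_0 = 1/1.1·[0.7500·2.5891 + 0.2500·11.1901] = 4.3085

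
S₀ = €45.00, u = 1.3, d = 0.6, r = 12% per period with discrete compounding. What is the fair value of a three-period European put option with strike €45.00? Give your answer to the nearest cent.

€2.94

Risk-neutral probability p = (1 + 0.12 − 0.6)/(1.3 − 0.6) = 0.5200/0.7000 = 0.7429
Terminal stock prices: S_uuu = 98.87, S_uud = 45.63, S_udd = 21.06, S_ddd = 9.72
Terminal payoffs (K − S): max(-53.87, 0) = 0, max(-0.63, 0) = 0, max(23.94, 0) = 23.94, max(35.28, 0) = 35.28
Node uu (S = 76.05): V_uu = 1/1.12·[0.7429·0.0000 + 0.2571·0.0000] = 0.0000
Node ud (S = 35.1): V_ud = 1/1.12·[0.7429·0.0000 + 0.2571·23.9400] = 5.4964
Node dd (S = 16.2): V_dd = 1/1.12·[0.7429·23.9400 + 0.2571·35.2800] = 23.9786
Node u (S = 58.5): V_u = 1/1.12·[0.7429·0.0000 + 0.2571·5.4964] = 1.2619
Node d (S = 27): V_d = 1/1.12·[0.7429·5.4964 + 0.2571·23.9786] = 9.1509
Node 0 (S = 45): V_0 = 1/1.12·[0.7429·1.2619 + 0.2571·9.1509] = 2.9380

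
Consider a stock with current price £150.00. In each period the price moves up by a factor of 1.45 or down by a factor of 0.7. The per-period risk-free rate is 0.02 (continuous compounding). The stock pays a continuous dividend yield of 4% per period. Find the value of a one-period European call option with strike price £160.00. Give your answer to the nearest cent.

Per-period risk-free factor R = e^0.02 = 1.0202; dividend-adjusted growth = e^(0.02−0.04) = 0.9802.
Risk-neutral probability p = (0.9802 − 0.7)/(1.45 − 0.7) = 0.2802/0.7500 = 0.3736
Terminal stock prices: S_u = 217.5, S_d = 105
Terminal payoffs (S − K): max(57.5, 0) = 57.5, max(-55, 0) = 0
Node 0 (S = 150): V_0 = e^(−0.02)·[0.3736·57.5000 + 0.6264·0.0000] = 21.0565

£21.06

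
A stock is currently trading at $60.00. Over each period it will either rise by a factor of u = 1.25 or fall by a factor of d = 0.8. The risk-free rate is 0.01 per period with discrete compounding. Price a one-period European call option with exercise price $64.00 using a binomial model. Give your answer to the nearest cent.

$5.08

Risk-neutral probability p = (1 + 0.01 − 0.8)/(1.25 − 0.8) = 0.2100/0.4500 = 0.4667
Terminal stock prices: S_u = 75, S_d = 48
Terminal payoffs (S − K): max(11, 0) = 11, max(-16, 0) = 0
Node 0 (S = 60): V_0 = 1/1.01·[0.4667·11.0000 + 0.5333·0.0000] = 5.0825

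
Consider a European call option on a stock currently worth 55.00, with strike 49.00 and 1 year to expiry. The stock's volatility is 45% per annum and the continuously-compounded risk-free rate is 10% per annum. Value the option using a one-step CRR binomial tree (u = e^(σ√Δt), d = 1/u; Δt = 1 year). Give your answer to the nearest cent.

CRR parameters: u = e^(σ√Δt) = e^(0.45·√1) = 1.5683, d = 1/u = 0.6376
Per-period rate: rΔt = 0.1·1 = 0.1, so R = e^0.1 = 1.1052
Risk-neutral probability p = (e^0.1 − 0.6376)/(1.5683 − 0.6376) = 0.4675/0.9307 = 0.5024
Terminal stock prices: S_u = 86.26, S_d = 35.07
Terminal payoffs (S − K): max(37.26, 0) = 37.26, max(-13.93, 0) = 0
Node 0 (S = 55): V_0 = e^(−0.1)·[0.5024·37.2572 + 0.4976·0.0000] = 16.9356

16.94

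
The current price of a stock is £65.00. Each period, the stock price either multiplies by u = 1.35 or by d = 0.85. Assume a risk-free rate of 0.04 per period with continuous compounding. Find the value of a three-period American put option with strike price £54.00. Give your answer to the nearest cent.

£2.95

Risk-neutral probability p = (e^0.04 − 0.85)/(1.35 − 0.85) = 0.1908/0.5000 = 0.3816
Terminal stock prices: S_uuu = 159.9, S_uud = 100.7, S_udd = 63.4, S_ddd = 39.92
Terminal payoffs (K − S): max(-105.9, 0) = 0, max(-46.69, 0) = 0, max(-9.399, 0) = 0, max(14.08, 0) = 14.08
Node uu (S = 118.5): continuation = e^(−0.04)·[0.3816·0.0000 + 0.6184·0.0000] = 0.0000; exercise value = 0.0000 ≤ continuation, so V_uu = 0.0000
Node ud (S = 74.59): continuation = e^(−0.04)·[0.3816·0.0000 + 0.6184·0.0000] = 0.0000; exercise value = 0.0000 ≤ continuation, so V_ud = 0.0000
Node dd (S = 46.96): continuation = e^(−0.04)·[0.3816·0.0000 + 0.6184·14.0819] = 8.3665; exercise value = 7.0375 ≤ continuation, so V_dd = 8.3665
Node u (S = 87.75): continuation = e^(−0.04)·[0.3816·0.0000 + 0.6184·0.0000] = 0.0000; exercise value = 0.0000 ≤ continuation, so V_u = 0.0000
Node d (S = 55.25): continuation = e^(−0.04)·[0.3816·0.0000 + 0.6184·8.3665] = 4.9708; exercise value = 0.0000 ≤ continuation, so V_d = 4.9708
Node 0 (S = 65): continuation = e^(−0.04)·[0.3816·0.0000 + 0.6184·4.9708] = 2.9533; exercise value = 0.0000 ≤ continuation, so V_0 = 2.9533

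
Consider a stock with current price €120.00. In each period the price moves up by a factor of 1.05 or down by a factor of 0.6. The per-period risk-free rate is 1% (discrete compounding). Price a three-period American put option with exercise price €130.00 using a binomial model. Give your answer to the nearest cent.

Risk-neutral probability p = (1 + 0.01 − 0.6)/(1.05 − 0.6) = 0.4100/0.4500 = 0.9111
Terminal stock prices: S_uuu = 138.9, S_uud = 79.38, S_udd = 45.36, S_ddd = 25.92
Terminal payoffs (K − S): max(-8.915, 0) = 0, max(50.62, 0) = 50.62, max(84.64, 0) = 84.64, max(104.1, 0) = 104.1
Node uu (S = 132.3): continuation = 1/1.01·[0.9111·0.0000 + 0.0889·50.6200] = 4.4550; exercise value = 0.0000 ≤ continuation, so V_uu = 4.4550
Node ud (S = 75.6): continuation = 1/1.01·[0.9111·50.6200 + 0.0889·84.6400] = 53.1129; exercise value = 54.4000 > continuation, so V_ud = 54.4000 (exercise)
Node dd (S = 43.2): continuation = 1/1.01·[0.9111·84.6400 + 0.0889·104.0800] = 85.5129; exercise value = 86.8000 > continuation, so V_dd = 86.8000 (exercise)
Node u (S = 126): continuation = 1/1.01·[0.9111·4.4550 + 0.0889·54.4000] = 8.8065; exercise value = 4.0000 ≤ continuation, so V_u = 8.8065
Node d (S = 72): continuation = 1/1.01·[0.9111·54.4000 + 0.0889·86.8000] = 56.7129; exercise value = 58.0000 > continuation, so V_d = 58.0000 (exercise)
Node 0 (S = 120): continuation = 1/1.01·[0.9111·8.8065 + 0.0889·58.0000] = 13.0488; exercise value = 10.0000 ≤ continuation, so V_0 = 13.0488

€13.05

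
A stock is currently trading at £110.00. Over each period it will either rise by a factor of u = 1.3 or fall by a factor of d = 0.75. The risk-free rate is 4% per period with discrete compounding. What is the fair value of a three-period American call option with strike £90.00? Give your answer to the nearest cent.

£37.09

Risk-neutral probability p = (1 + 0.04 − 0.75)/(1.3 − 0.75) = 0.2900/0.5500 = 0.5273
Terminal stock prices: S_uuu = 241.7, S_uud = 139.4, S_udd = 80.44, S_ddd = 46.41
Terminal payoffs (S − K): max(151.7, 0) = 151.7, max(49.43, 0) = 49.43, max(-9.562, 0) = 0, max(-43.59, 0) = 0
Node uu (S = 185.9): continuation = 1/1.04·[0.5273·151.6700 + 0.4727·49.4250] = 99.3615; exercise value = 95.9000 ≤ continuation, so V_uu = 99.3615
Node ud (S = 107.2): continuation = 1/1.04·[0.5273·49.4250 + 0.4727·0.0000] = 25.0581; exercise value = 17.2500 ≤ continuation, so V_ud = 25.0581
Node dd (S = 61.88): continuation = 1/1.04·[0.5273·0.0000 + 0.4727·0.0000] = 0.0000; exercise value = 0.0000 ≤ continuation, so V_dd = 0.0000
Node u (S = 143): continuation = 1/1.04·[0.5273·99.3615 + 0.4727·25.0581] = 61.7657; exercise value = 53.0000 ≤ continuation, so V_u = 61.7657
Node d (S = 82.5): continuation = 1/1.04·[0.5273·25.0581 + 0.4727·0.0000] = 12.7043; exercise value = 0.0000 ≤ continuation, so V_d = 12.7043
Node 0 (S = 110): continuation = 1/1.04·[0.5273·61.7657 + 0.4727·12.7043] = 37.0894; exercise value = 20.0000 ≤ continuation, so V_0 = 37.0894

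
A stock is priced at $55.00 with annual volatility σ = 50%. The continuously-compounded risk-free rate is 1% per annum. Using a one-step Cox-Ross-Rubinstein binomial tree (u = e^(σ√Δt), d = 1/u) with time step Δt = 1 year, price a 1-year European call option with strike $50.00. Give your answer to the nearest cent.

CRR parameters: u = e^(σ√Δt) = e^(0.5·√1) = 1.6487, d = 1/u = 0.6065
Per-period rate: rΔt = 0.01·1 = 0.01, so R = e^0.01 = 1.0101
Risk-neutral probability p = (e^0.01 − 0.6065)/(1.6487 − 0.6065) = 0.4035/1.0422 = 0.3872
Terminal stock prices: S_u = 90.68, S_d = 33.36
Terminal payoffs (S − K): max(40.68, 0) = 40.68, max(-16.64, 0) = 0
Node 0 (S = 55): V_0 = e^(−0.01)·[0.3872·40.6797 + 0.6128·0.0000] = 15.5938

$15.59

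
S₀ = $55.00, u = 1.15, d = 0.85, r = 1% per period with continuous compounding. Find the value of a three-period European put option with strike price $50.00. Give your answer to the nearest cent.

$3.05

Risk-neutral probability p = (e^0.01 − 0.85)/(1.15 − 0.85) = 0.1601/0.3000 = 0.5335
Terminal stock prices: S_uuu = 83.65, S_uud = 61.83, S_udd = 45.7, S_ddd = 33.78
Terminal payoffs (K − S): max(-33.65, 0) = 0, max(-11.83, 0) = 0, max(4.302, 0) = 4.302, max(16.22, 0) = 16.22
Node uu (S = 72.74): V_uu = e^(−0.01)·[0.5335·0.0000 + 0.4665·0.0000] = 0.0000
Node ud (S = 53.76): V_ud = e^(−0.01)·[0.5335·0.0000 + 0.4665·4.3019] = 1.9869
Node dd (S = 39.74): V_dd = e^(−0.01)·[0.5335·4.3019 + 0.4665·16.2231] = 9.7650
Node u (S = 63.25): V_u = e^(−0.01)·[0.5335·0.0000 + 0.4665·1.9869] = 0.9176
Node d (S = 46.75): V_d = e^(−0.01)·[0.5335·1.9869 + 0.4665·9.7650] = 5.5595
Node 0 (S = 55): V_0 = e^(−0.01)·[0.5335·0.9176 + 0.4665·5.5595] = 3.0524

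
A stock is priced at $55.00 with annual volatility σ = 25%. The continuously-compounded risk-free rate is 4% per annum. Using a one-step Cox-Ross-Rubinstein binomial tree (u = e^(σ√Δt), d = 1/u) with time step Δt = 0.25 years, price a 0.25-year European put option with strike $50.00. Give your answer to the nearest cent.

$0.71

CRR parameters: u = e^(σ√Δt) = e^(0.25·√0.25) = 1.1331, d = 1/u = 0.8825
Per-period rate: rΔt = 0.04·0.25 = 0.01, so R = e^0.01 = 1.0101
Risk-neutral probability p = (e^0.01 − 0.8825)/(1.1331 − 0.8825) = 0.1276/0.2507 = 0.5089
Terminal stock prices: S_u = 62.32, S_d = 48.54
Terminal payoffs (K − S): max(-12.32, 0) = 0, max(1.463, 0) = 1.463
Node 0 (S = 55): V_0 = e^(−0.01)·[0.5089·0.0000 + 0.4911·1.4627] = 0.7112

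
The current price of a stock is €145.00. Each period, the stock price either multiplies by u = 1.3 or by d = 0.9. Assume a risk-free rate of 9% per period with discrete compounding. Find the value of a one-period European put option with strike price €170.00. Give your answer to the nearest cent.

€19.03

Risk-neutral probability p = (1 + 0.09 − 0.9)/(1.3 − 0.9) = 0.1900/0.4000 = 0.4750
Terminal stock prices: S_u = 188.5, S_d = 130.5
Terminal payoffs (K − S): max(-18.5, 0) = 0, max(39.5, 0) = 39.5
Node 0 (S = 145): V_0 = 1/1.09·[0.4750·0.0000 + 0.5250·39.5000] = 19.0252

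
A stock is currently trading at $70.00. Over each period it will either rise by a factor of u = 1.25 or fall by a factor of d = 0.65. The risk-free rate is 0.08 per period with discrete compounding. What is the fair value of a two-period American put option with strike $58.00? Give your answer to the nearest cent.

Risk-neutral probability p = (1 + 0.08 − 0.65)/(1.25 − 0.65) = 0.4300/0.6000 = 0.7167
Terminal stock prices: S_uu = 109.4, S_ud = 56.88, S_dd = 29.58
Terminal payoffs (K − S): max(-51.38, 0) = 0, max(1.125, 0) = 1.125, max(28.42, 0) = 28.42
Node u (S = 87.5): continuation = 1/1.08·[0.7167·0.0000 + 0.2833·1.1250] = 0.2951; exercise value = 0.0000 ≤ continuation, so V_u = 0.2951
Node d (S = 45.5): continuation = 1/1.08·[0.7167·1.1250 + 0.2833·28.4250] = 8.2037; exercise value = 12.5000 > continuation, so V_d = 12.5000 (exercise)
Node 0 (S = 70): continuation = 1/1.08·[0.7167·0.2951 + 0.2833·12.5000] = 3.4752; exercise value = 0.0000 ≤ continuation, so V_0 = 3.4752

$3.48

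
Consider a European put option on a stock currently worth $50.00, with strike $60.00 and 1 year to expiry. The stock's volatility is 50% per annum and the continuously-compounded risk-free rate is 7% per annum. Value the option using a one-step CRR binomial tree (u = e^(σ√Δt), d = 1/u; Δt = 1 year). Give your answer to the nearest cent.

$15.30

CRR parameters: u = e^(σ√Δt) = e^(0.5·√1) = 1.6487, d = 1/u = 0.6065
Per-period rate: rΔt = 0.07·1 = 0.07, so R = e^0.07 = 1.0725
Risk-neutral probability p = (e^0.07 − 0.6065)/(1.6487 − 0.6065) = 0.4660/1.0422 = 0.4471
Terminal stock prices: S_u = 82.44, S_d = 30.33
Terminal payoffs (K − S): max(-22.44, 0) = 0, max(29.67, 0) = 29.67
Node 0 (S = 50): V_0 = e^(−0.07)·[0.4471·0.0000 + 0.5529·29.6735] = 15.2969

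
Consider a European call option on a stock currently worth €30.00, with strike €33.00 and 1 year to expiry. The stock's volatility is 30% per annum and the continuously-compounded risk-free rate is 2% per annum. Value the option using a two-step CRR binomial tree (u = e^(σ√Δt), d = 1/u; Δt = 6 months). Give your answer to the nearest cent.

CRR parameters: u = e^(σ√Δt) = e^(0.3·√0.5) = 1.2363, d = 1/u = 0.8089
Per-period rate: rΔt = 0.02·0.5 = 0.01, so R = e^0.01 = 1.0101
Risk-neutral probability p = (e^0.01 − 0.8089)/(1.2363 − 0.8089) = 0.2012/0.4275 = 0.4707
Terminal stock prices: S_uu = 45.85, S_ud = 30, S_dd = 19.63
Terminal payoffs (S − K): max(12.85, 0) = 12.85, max(-3, 0) = 0, max(-13.37, 0) = 0
Node u (S = 37.09): V_u = e^(−0.01)·[0.4707·12.8540 + 0.5293·0.0000] = 5.9899
Node d (S = 24.27): V_d = e^(−0.01)·[0.4707·0.0000 + 0.5293·0.0000] = 0.0000
Node 0 (S = 30): V_0 = e^(−0.01)·[0.4707·5.9899 + 0.5293·0.0000] = 2.7912

€2.79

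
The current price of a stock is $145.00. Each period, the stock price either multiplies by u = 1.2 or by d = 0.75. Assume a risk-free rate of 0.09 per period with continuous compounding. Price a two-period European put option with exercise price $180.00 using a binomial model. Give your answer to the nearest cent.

$19.42

Risk-neutral probability p = (e^0.09 − 0.75)/(1.2 − 0.75) = 0.3442/0.4500 = 0.7648
Terminal stock prices: S_uu = 208.8, S_ud = 130.5, S_dd = 81.56
Terminal payoffs (K − S): max(-28.8, 0) = 0, max(49.5, 0) = 49.5, max(98.44, 0) = 98.44
Node u (S = 174): V_u = e^(−0.09)·[0.7648·0.0000 + 0.2352·49.5000] = 10.6389
Node d (S = 108.8): V_d = e^(−0.09)·[0.7648·49.5000 + 0.2352·98.4375] = 55.7576
Node 0 (S = 145): V_0 = e^(−0.09)·[0.7648·10.6389 + 0.2352·55.7576] = 19.4205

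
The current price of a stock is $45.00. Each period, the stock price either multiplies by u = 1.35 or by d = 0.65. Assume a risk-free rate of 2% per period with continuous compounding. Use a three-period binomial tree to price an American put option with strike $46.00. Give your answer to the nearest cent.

$10.25

Risk-neutral probability p = (e^0.02 − 0.65)/(1.35 − 0.65) = 0.3702/0.7000 = 0.5289
Terminal stock prices: S_uuu = 110.7, S_uud = 53.31, S_udd = 25.67, S_ddd = 12.36
Terminal payoffs (K − S): max(-64.72, 0) = 0, max(-7.308, 0) = 0, max(20.33, 0) = 20.33, max(33.64, 0) = 33.64
Node uu (S = 82.01): continuation = e^(−0.02)·[0.5289·0.0000 + 0.4711·0.0000] = 0.0000; exercise value = 0.0000 ≤ continuation, so V_uu = 0.0000
Node ud (S = 39.49): continuation = e^(−0.02)·[0.5289·0.0000 + 0.4711·20.3331] = 9.3901; exercise value = 6.5125 ≤ continuation, so V_ud = 9.3901
Node dd (S = 19.01): continuation = e^(−0.02)·[0.5289·20.3331 + 0.4711·33.6419] = 26.0766; exercise value = 26.9875 > continuation, so V_dd = 26.9875 (exercise)
Node u (S = 60.75): continuation = e^(−0.02)·[0.5289·0.0000 + 0.4711·9.3901] = 4.3364; exercise value = 0.0000 ≤ continuation, so V_u = 4.3364
Node d (S = 29.25): continuation = e^(−0.02)·[0.5289·9.3901 + 0.4711·26.9875] = 17.3308; exercise value = 16.7500 ≤ continuation, so V_d = 17.3308
Node 0 (S = 45): continuation = e^(−0.02)·[0.5289·4.3364 + 0.4711·17.3308] = 10.2515; exercise value = 1.0000 ≤ continuation, so V_0 = 10.2515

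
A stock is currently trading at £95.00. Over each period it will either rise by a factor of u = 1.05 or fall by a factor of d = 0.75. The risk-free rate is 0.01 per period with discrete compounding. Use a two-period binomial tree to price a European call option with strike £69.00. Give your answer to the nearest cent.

£27.63

Risk-neutral probability p = (1 + 0.01 − 0.75)/(1.05 − 0.75) = 0.2600/0.3000 = 0.8667
Terminal stock prices: S_uu = 104.7, S_ud = 74.81, S_dd = 53.44
Terminal payoffs (S − K): max(35.74, 0) = 35.74, max(5.812, 0) = 5.812, max(-15.56, 0) = 0
Node u (S = 99.75): V_u = 1/1.01·[0.8667·35.7375 + 0.1333·5.8125] = 31.4332
Node d (S = 71.25): V_d = 1/1.01·[0.8667·5.8125 + 0.1333·0.0000] = 4.9876
Node 0 (S = 95): V_0 = 1/1.01·[0.8667·31.4332 + 0.1333·4.9876] = 27.6308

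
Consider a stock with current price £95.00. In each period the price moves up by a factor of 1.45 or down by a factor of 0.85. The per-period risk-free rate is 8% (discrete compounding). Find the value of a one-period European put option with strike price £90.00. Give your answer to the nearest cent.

£5.28

Risk-neutral probability p = (1 + 0.08 − 0.85)/(1.45 − 0.85) = 0.2300/0.6000 = 0.3833
Terminal stock prices: S_u = 137.8, S_d = 80.75
Terminal payoffs (K − S): max(-47.75, 0) = 0, max(9.25, 0) = 9.25
Node 0 (S = 95): V_0 = 1/1.08·[0.3833·0.0000 + 0.6167·9.2500] = 5.2816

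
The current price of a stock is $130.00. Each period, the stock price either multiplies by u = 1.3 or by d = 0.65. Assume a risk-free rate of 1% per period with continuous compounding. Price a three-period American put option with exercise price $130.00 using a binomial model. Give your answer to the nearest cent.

Risk-neutral probability p = (e^0.01 − 0.65)/(1.3 − 0.65) = 0.3601/0.6500 = 0.5539
Terminal stock prices: S_uuu = 285.6, S_uud = 142.8, S_udd = 71.4, S_ddd = 35.7
Terminal payoffs (K − S): max(-155.6, 0) = 0, max(-12.81, 0) = 0, max(58.6, 0) = 58.6, max(94.3, 0) = 94.3
Node uu (S = 219.7): continuation = e^(−0.01)·[0.5539·0.0000 + 0.4461·0.0000] = 0.0000; exercise value = 0.0000 ≤ continuation, so V_uu = 0.0000
Node ud (S = 109.9): continuation = e^(−0.01)·[0.5539·0.0000 + 0.4461·58.5975] = 25.8789; exercise value = 20.1500 ≤ continuation, so V_ud = 25.8789
Node dd (S = 54.93): continuation = e^(−0.01)·[0.5539·58.5975 + 0.4461·94.2987] = 73.7815; exercise value = 75.0750 > continuation, so V_dd = 75.0750 (exercise)
Node u (S = 169): continuation = e^(−0.01)·[0.5539·0.0000 + 0.4461·25.8789] = 11.4291; exercise value = 0.0000 ≤ continuation, so V_u = 11.4291
Node d (S = 84.5): continuation = e^(−0.01)·[0.5539·25.8789 + 0.4461·75.0750] = 47.3483; exercise value = 45.5000 ≤ continuation, so V_d = 47.3483
Node 0 (S = 130): continuation = e^(−0.01)·[0.5539·11.4291 + 0.4461·47.3483] = 27.1787; exercise value = 0.0000 ≤ continuation, so V_0 = 27.1787

$27.18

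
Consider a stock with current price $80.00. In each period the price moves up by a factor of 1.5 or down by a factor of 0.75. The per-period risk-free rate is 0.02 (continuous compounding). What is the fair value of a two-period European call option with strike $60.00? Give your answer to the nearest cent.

$28.25

Risk-neutral probability p = (e^0.02 − 0.75)/(1.5 − 0.75) = 0.2702/0.7500 = 0.3603
Terminal stock prices: S_uu = 180, S_ud = 90, S_dd = 45
Terminal payoffs (S − K): max(120, 0) = 120, max(30, 0) = 30, max(-15, 0) = 0
Node u (S = 120): V_u = e^(−0.02)·[0.3603·120.0000 + 0.6397·30.0000] = 61.1881
Node d (S = 60): V_d = e^(−0.02)·[0.3603·30.0000 + 0.6397·0.0000] = 10.5940
Node 0 (S = 80): V_0 = e^(−0.02)·[0.3603·61.1881 + 0.6397·10.5940] = 28.2508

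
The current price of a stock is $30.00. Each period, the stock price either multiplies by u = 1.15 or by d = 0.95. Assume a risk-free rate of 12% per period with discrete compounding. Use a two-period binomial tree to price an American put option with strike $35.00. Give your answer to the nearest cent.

$5.00

Risk-neutral probability p = (1 + 0.12 − 0.95)/(1.15 − 0.95) = 0.1700/0.2000 = 0.8500
Terminal stock prices: S_uu = 39.67, S_ud = 32.77, S_dd = 27.07
Terminal payoffs (K − S): max(-4.675, 0) = 0, max(2.225, 0) = 2.225, max(7.925, 0) = 7.925
Node u (S = 34.5): continuation = 1/1.12·[0.8500·0.0000 + 0.1500·2.2250] = 0.2980; exercise value = 0.5000 > continuation, so V_u = 0.5000 (exercise)
Node d (S = 28.5): continuation = 1/1.12·[0.8500·2.2250 + 0.1500·7.9250] = 2.7500; exercise value = 6.5000 > continuation, so V_d = 6.5000 (exercise)
Node 0 (S = 30): continuation = 1/1.12·[0.8500·0.5000 + 0.1500·6.5000] = 1.2500; exercise value = 5.0000 > continuation, so V_0 = 5.0000 (exercise)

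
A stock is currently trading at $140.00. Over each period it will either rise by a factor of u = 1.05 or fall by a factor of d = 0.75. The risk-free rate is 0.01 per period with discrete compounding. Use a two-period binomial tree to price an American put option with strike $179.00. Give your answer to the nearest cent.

Risk-neutral probability p = (1 + 0.01 − 0.75)/(1.05 − 0.75) = 0.2600/0.3000 = 0.8667
Terminal stock prices: S_uu = 154.3, S_ud = 110.2, S_dd = 78.75
Terminal payoffs (K − S): max(24.65, 0) = 24.65, max(68.75, 0) = 68.75, max(100.2, 0) = 100.2
Node u (S = 147): continuation = 1/1.01·[0.8667·24.6500 + 0.1333·68.7500] = 30.2277; exercise value = 32.0000 > continuation, so V_u = 32.0000 (exercise)
Node d (S = 105): continuation = 1/1.01·[0.8667·68.7500 + 0.1333·100.2500] = 72.2277; exercise value = 74.0000 > continuation, so V_d = 74.0000 (exercise)
Node 0 (S = 140): continuation = 1/1.01·[0.8667·32.0000 + 0.1333·74.0000] = 37.2277; exercise value = 39.0000 > continuation, so V_0 = 39.0000 (exercise)

$39.00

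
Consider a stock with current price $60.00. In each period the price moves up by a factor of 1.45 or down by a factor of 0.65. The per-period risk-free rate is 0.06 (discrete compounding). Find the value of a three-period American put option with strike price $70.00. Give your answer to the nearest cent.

Risk-neutral probability p = (1 + 0.06 − 0.65)/(1.45 − 0.65) = 0.4100/0.8000 = 0.5125
Terminal stock prices: S_uuu = 182.9, S_uud = 82, S_udd = 36.76, S_ddd = 16.48
Terminal payoffs (K − S): max(-112.9, 0) = 0, max(-12, 0) = 0, max(33.24, 0) = 33.24, max(53.52, 0) = 53.52
Node uu (S = 126.2): continuation = 1/1.06·[0.5125·0.0000 + 0.4875·0.0000] = 0.0000; exercise value = 0.0000 ≤ continuation, so V_uu = 0.0000
Node ud (S = 56.55): continuation = 1/1.06·[0.5125·0.0000 + 0.4875·33.2425] = 15.2884; exercise value = 13.4500 ≤ continuation, so V_ud = 15.2884
Node dd (S = 25.35): continuation = 1/1.06·[0.5125·33.2425 + 0.4875·53.5225] = 40.6877; exercise value = 44.6500 > continuation, so V_dd = 44.6500 (exercise)
Node u (S = 87): continuation = 1/1.06·[0.5125·0.0000 + 0.4875·15.2884] = 7.0312; exercise value = 0.0000 ≤ continuation, so V_u = 7.0312
Node d (S = 39): continuation = 1/1.06·[0.5125·15.2884 + 0.4875·44.6500] = 27.9266; exercise value = 31.0000 > continuation, so V_d = 31.0000 (exercise)
Node 0 (S = 60): continuation = 1/1.06·[0.5125·7.0312 + 0.4875·31.0000] = 17.6566; exercise value = 10.0000 ≤ continuation, so V_0 = 17.6566

$17.66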